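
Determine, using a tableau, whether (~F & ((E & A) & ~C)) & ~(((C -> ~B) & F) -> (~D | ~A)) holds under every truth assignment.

Assume the negation and expand:
Initial set: {~((~F & ((E & A) & ~C)) & ~(((C -> ~B) & F) -> (~D | ~A)))}.
~((~F & ((E & A) & ~C)) & ~(((C -> ~B) & F) -> (~D | ~A))): β-rule — branch into ~(~F & ((E & A) & ~C))  //  ~~(((C -> ~B) & F) -> (~D | ~A)).
  branch 1 (add ~(~F & ((E & A) & ~C))):
    ~(~F & ((E & A) & ~C)): β-rule — branch into ~~F  //  ~((E & A) & ~C).
      branch 1.1 (add ~~F):
        ○ open, literals {F=1}.
      branch 1.2 (add ~((E & A) & ~C)):
        ~((E & A) & ~C): β-rule — branch into ~(E & A)  //  ~~C.
          branch 1.2.1 (add ~(E & A)):
            ~(E & A): β-rule — branch into ~E  //  ~A.
              branch 1.2.1.1 (add ~E):
                ○ open, literals {E=0}.
              branch 1.2.1.2 (add ~A):
                ○ open, literals {A=0}.
          branch 1.2.2 (add ~~C):
            ○ open, literals {C=1}.
  branch 2 (add ~~(((C -> ~B) & F) -> (~D | ~A))):
    ~~(((C -> ~B) & F) -> (~D | ~A)): β-rule — branch into ~((C -> ~B) & F)  //  (~D | ~A).
      branch 2.1 (add ~((C -> ~B) & F)):
        ~((C -> ~B) & F): β-rule — branch into ~(C -> ~B)  //  ~F.
          branch 2.1.1 (add ~(C -> ~B)):
            ~(C -> ~B): α-rule — add C, ~~B.
            ○ open, literals {B=1, C=1}.
          branch 2.1.2 (add ~F):
            ○ open, literals {F=0}.
      branch 2.2 (add (~D | ~A)):
        (~D | ~A): β-rule — branch into ~D  //  ~A.
          branch 2.2.1 (add ~D):
            ○ open, literals {D=0}.
          branch 2.2.2 (add ~A):
            ○ open, literals {A=0}.
0 branches closed, 8 open.
An open branch gives a countermodel: F=1 (unmentioned atoms arbitrary); under it the original formula is false.

Not valid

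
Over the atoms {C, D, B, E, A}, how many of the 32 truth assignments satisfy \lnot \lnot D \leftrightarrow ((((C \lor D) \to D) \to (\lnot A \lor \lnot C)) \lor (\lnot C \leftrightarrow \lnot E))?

14

Initial set: {(\lnot \lnot D \leftrightarrow ((((C \lor D) \to D) \to (\lnot A \lor \lnot C)) \lor (\lnot C \leftrightarrow \lnot E)))}.
(\lnot \lnot D \leftrightarrow ((((C \lor D) \to D) \to (\lnot A \lor \lnot C)) \lor (\lnot C \leftrightarrow \lnot E))): β-rule — branch into \lnot \lnot D, ((((C \lor D) \to D) \to (\lnot A \lor \lnot C)) \lor (\lnot C \leftrightarrow \lnot E))  //  \lnot \lnot \lnot D, \lnot ((((C \lor D) \to D) \to (\lnot A \lor \lnot C)) \lor (\lnot C \leftrightarrow \lnot E)).
  branch 1 (add \lnot \lnot D, ((((C \lor D) \to D) \to (\lnot A \lor \lnot C)) \lor (\lnot C \leftrightarrow \lnot E))):
    \lnot \lnot D: drop double negation, giving D.
    ((((C \lor D) \to D) \to (\lnot A \lor \lnot C)) \lor (\lnot C \leftrightarrow \lnot E)): β-rule — branch into (((C \lor D) \to D) \to (\lnot A \lor \lnot C))  //  (\lnot C \leftrightarrow \lnot E).
      branch 1.1 (add (((C \lor D) \to D) \to (\lnot A \lor \lnot C))):
        (((C \lor D) \to D) \to (\lnot A \lor \lnot C)): β-rule — branch into \lnot ((C \lor D) \to D)  //  (\lnot A \lor \lnot C).
          branch 1.1.1 (add \lnot ((C \lor D) \to D)):
            \lnot ((C \lor D) \to D): α-rule — add (C \lor D), \lnot D.
            × closes — contains both D and \lnot D.
          branch 1.1.2 (add (\lnot A \lor \lnot C)):
            (\lnot A \lor \lnot C): β-rule — branch into \lnot A  //  \lnot C.
              branch 1.1.2.1 (add \lnot A):
                ○ open, literals {A=false, D=true}.
              branch 1.1.2.2 (add \lnot C):
                ○ open, literals {C=false, D=true}.
      branch 1.2 (add (\lnot C \leftrightarrow \lnot E)):
        (\lnot C \leftrightarrow \lnot E): β-rule — branch into \lnot C, \lnot E  //  \lnot \lnot C, \lnot \lnot E.
          branch 1.2.1 (add \lnot C, \lnot E):
            ○ open, literals {C=false, D=true, E=false}.
          branch 1.2.2 (add \lnot \lnot C, \lnot \lnot E):
            ○ open, literals {C=true, D=true, E=true}.
  branch 2 (add \lnot \lnot \lnot D, \lnot ((((C \lor D) \to D) \to (\lnot A \lor \lnot C)) \lor (\lnot C \leftrightarrow \lnot E))):
    \lnot \lnot \lnot D: drop double negation, giving \lnot D.
    \lnot ((((C \lor D) \to D) \to (\lnot A \lor \lnot C)) \lor (\lnot C \leftrightarrow \lnot E)): α-rule — add \lnot (((C \lor D) \to D) \to (\lnot A \lor \lnot C)), \lnot (\lnot C \leftrightarrow \lnot E).
    \lnot (((C \lor D) \to D) \to (\lnot A \lor \lnot C)): α-rule — add ((C \lor D) \to D), \lnot (\lnot A \lor \lnot C).
    \lnot (\lnot A \lor \lnot C): α-rule — add \lnot \lnot A, \lnot \lnot C.
    \lnot (\lnot C \leftrightarrow \lnot E): β-rule — branch into \lnot C, \lnot \lnot E  //  \lnot \lnot C, \lnot E.
      branch 2.1 (add \lnot C, \lnot \lnot E):
        × closes — contains both C and \lnot C.
      branch 2.2 (add \lnot \lnot C, \lnot E):
        ((C \lor D) \to D): β-rule — branch into \lnot (C \lor D)  //  D.
          branch 2.2.1 (add \lnot (C \lor D)):
            \lnot (C \lor D): α-rule — add \lnot C, \lnot D.
            × closes — contains both C and \lnot C.
          branch 2.2.2 (add D):
            × closes — contains both D and \lnot D.
4 branches closed, 4 open.
Each open branch fixes some atoms; the unmentioned ones are free. Counting distinct full assignments: branch {A=false, D=true} (C, B, E) contributes 8 new; branch {C=false, D=true} (B, E, A) contributes 4 new; branch {C=false, D=true, E=false} (B, A) contributes 0 new; branch {C=true, D=true, E=true} (B, A) contributes 2 new. Total: 14.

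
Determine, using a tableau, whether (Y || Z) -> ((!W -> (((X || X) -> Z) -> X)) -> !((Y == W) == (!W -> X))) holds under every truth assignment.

Assume the negation and expand:
Initial set: {F ((Y || Z) -> ((!W -> (((X || X) -> Z) -> X)) -> !((Y == W) == (!W -> X))))}.
F ((Y || Z) -> ((!W -> (((X || X) -> Z) -> X)) -> !((Y == W) == (!W -> X)))): α-rule — add T (Y || Z), F ((!W -> (((X || X) -> Z) -> X)) -> !((Y == W) == (!W -> X))).
F ((!W -> (((X || X) -> Z) -> X)) -> !((Y == W) == (!W -> X))): α-rule — add T (!W -> (((X || X) -> Z) -> X)), F !((Y == W) == (!W -> X)).
T (Y || Z): β-rule — branch into T Y  //  T Z.
  branch 1 (add T Y):
    T (!W -> (((X || X) -> Z) -> X)): β-rule — branch into F !W  //  T (((X || X) -> Z) -> X).
      branch 1.1 (add F !W):
        F !((Y == W) == (!W -> X)): β-rule — branch into T (Y == W), T (!W -> X)  //  F (Y == W), F (!W -> X).
          branch 1.1.1 (add T (Y == W), T (!W -> X)):
            T (Y == W): β-rule — branch into T Y, T W  //  F Y, F W.
              branch 1.1.1.1 (add T Y, T W):
                T (!W -> X): β-rule — branch into F !W  //  T X.
                  branch 1.1.1.1.1 (add F !W):
                    ○ open, literals {W=1, Y=1}.
                  branch 1.1.1.1.2 (add T X):
                    ○ open, literals {W=1, X=1, Y=1}.
              branch 1.1.1.2 (add F Y, F W):
                × closes — contains both Y and !Y.
          branch 1.1.2 (add F (Y == W), F (!W -> X)):
            F (!W -> X): α-rule — add T !W, F X.
            × closes — contains both W and !W.
      branch 1.2 (add T (((X || X) -> Z) -> X)):
        F !((Y == W) == (!W -> X)): β-rule — branch into T (Y == W), T (!W -> X)  //  F (Y == W), F (!W -> X).
          branch 1.2.1 (add T (Y == W), T (!W -> X)):
            T (((X || X) -> Z) -> X): β-rule — branch into F ((X || X) -> Z)  //  T X.
              branch 1.2.1.1 (add F ((X || X) -> Z)):
                F ((X || X) -> Z): α-rule — add T (X || X), F Z.
                T (Y == W): β-rule — branch into T Y, T W  //  F Y, F W.
                  branch 1.2.1.1.1 (add T Y, T W):
                    T (!W -> X): β-rule — branch into F !W  //  T X.
                      branch 1.2.1.1.1.1 (add F !W):
                        T (X || X): β-rule — branch into T X  //  T X.
                          branch 1.2.1.1.1.1.1 (add T X):
                            ○ open, literals {W=1, X=1, Y=1, Z=0}.
                          branch 1.2.1.1.1.1.2 (add T X):
                            ○ open, literals {W=1, X=1, Y=1, Z=0}.
                      branch 1.2.1.1.1.2 (add T X):
                        T (X || X): β-rule — branch into T X  //  T X.
                          branch 1.2.1.1.1.2.1 (add T X):
                            ○ open, literals {W=1, X=1, Y=1, Z=0}.
                          branch 1.2.1.1.1.2.2 (add T X):
                            ○ open, literals {W=1, X=1, Y=1, Z=0}.
                  branch 1.2.1.1.2 (add F Y, F W):
                    × closes — contains both Y and !Y.
              branch 1.2.1.2 (add T X):
                T (Y == W): β-rule — branch into T Y, T W  //  F Y, F W.
                  branch 1.2.1.2.1 (add T Y, T W):
                    T (!W -> X): β-rule — branch into F !W  //  T X.
                      branch 1.2.1.2.1.1 (add F !W):
                        ○ open, literals {W=1, X=1, Y=1}.
                      branch 1.2.1.2.1.2 (add T X):
                        ○ open, literals {W=1, X=1, Y=1}.
                  branch 1.2.1.2.2 (add F Y, F W):
                    × closes — contains both Y and !Y.
          branch 1.2.2 (add F (Y == W), F (!W -> X)):
            F (!W -> X): α-rule — add T !W, F X.
            T (((X || X) -> Z) -> X): β-rule — branch into F ((X || X) -> Z)  //  T X.
              branch 1.2.2.1 (add F ((X || X) -> Z)):
                F ((X || X) -> Z): α-rule — add T (X || X), F Z.
                F (Y == W): β-rule — branch into T Y, F W  //  F Y, T W.
                  branch 1.2.2.1.1 (add T Y, F W):
                    T (X || X): β-rule — branch into T X  //  T X.
                      branch 1.2.2.1.1.1 (add T X):
                        × closes — contains both X and !X.
                      branch 1.2.2.1.1.2 (add T X):
                        × closes — contains both X and !X.
                  branch 1.2.2.1.2 (add F Y, T W):
                    × closes — contains both Y and !Y.
              branch 1.2.2.2 (add T X):
                × closes — contains both X and !X.
  branch 2 (add T Z):
    T (!W -> (((X || X) -> Z) -> X)): β-rule — branch into F !W  //  T (((X || X) -> Z) -> X).
      branch 2.1 (add F !W):
        F !((Y == W) == (!W -> X)): β-rule — branch into T (Y == W), T (!W -> X)  //  F (Y == W), F (!W -> X).
          branch 2.1.1 (add T (Y == W), T (!W -> X)):
            T (Y == W): β-rule — branch into T Y, T W  //  F Y, F W.
              branch 2.1.1.1 (add T Y, T W):
                T (!W -> X): β-rule — branch into F !W  //  T X.
                  branch 2.1.1.1.1 (add F !W):
                    ○ open, literals {W=1, Y=1, Z=1}.
                  branch 2.1.1.1.2 (add T X):
                    ○ open, literals {W=1, X=1, Y=1, Z=1}.
              branch 2.1.1.2 (add F Y, F W):
                × closes — contains both W and !W.
          branch 2.1.2 (add F (Y == W), F (!W -> X)):
            F (!W -> X): α-rule — add T !W, F X.
            × closes — contains both W and !W.
      branch 2.2 (add T (((X || X) -> Z) -> X)):
        F !((Y == W) == (!W -> X)): β-rule — branch into T (Y == W), T (!W -> X)  //  F (Y == W), F (!W -> X).
          branch 2.2.1 (add T (Y == W), T (!W -> X)):
            T (((X || X) -> Z) -> X): β-rule — branch into F ((X || X) -> Z)  //  T X.
              branch 2.2.1.1 (add F ((X || X) -> Z)):
                F ((X || X) -> Z): α-rule — add T (X || X), F Z.
                × closes — contains both Z and !Z.
              branch 2.2.1.2 (add T X):
                T (Y == W): β-rule — branch into T Y, T W  //  F Y, F W.
                  branch 2.2.1.2.1 (add T Y, T W):
                    T (!W -> X): β-rule — branch into F !W  //  T X.
                      branch 2.2.1.2.1.1 (add F !W):
                        ○ open, literals {W=1, X=1, Y=1, Z=1}.
                      branch 2.2.1.2.1.2 (add T X):
                        ○ open, literals {W=1, X=1, Y=1, Z=1}.
                  branch 2.2.1.2.2 (add F Y, F W):
                    T (!W -> X): β-rule — branch into F !W  //  T X.
                      branch 2.2.1.2.2.1 (add F !W):
                        × closes — contains both W and !W.
                      branch 2.2.1.2.2.2 (add T X):
                        ○ open, literals {W=0, X=1, Y=0, Z=1}.
          branch 2.2.2 (add F (Y == W), F (!W -> X)):
            F (!W -> X): α-rule — add T !W, F X.
            T (((X || X) -> Z) -> X): β-rule — branch into F ((X || X) -> Z)  //  T X.
              branch 2.2.2.1 (add F ((X || X) -> Z)):
                F ((X || X) -> Z): α-rule — add T (X || X), F Z.
                × closes — contains both Z and !Z.
              branch 2.2.2.2 (add T X):
                × closes — contains both X and !X.
14 branches closed, 13 open.
An open branch gives a countermodel: W=1, Y=1 (unmentioned atoms arbitrary); under it the original formula is false.

Not valid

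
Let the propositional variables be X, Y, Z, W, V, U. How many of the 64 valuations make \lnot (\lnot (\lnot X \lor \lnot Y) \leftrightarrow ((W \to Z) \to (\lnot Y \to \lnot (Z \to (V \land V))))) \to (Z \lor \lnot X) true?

Initial set: {(\lnot (\lnot (\lnot X \lor \lnot Y) \leftrightarrow ((W \to Z) \to (\lnot Y \to \lnot (Z \to (V \land V))))) \to (Z \lor \lnot X))}.
(\lnot (\lnot (\lnot X \lor \lnot Y) \leftrightarrow ((W \to Z) \to (\lnot Y \to \lnot (Z \to (V \land V))))) \to (Z \lor \lnot X)): β-rule — branch into \lnot \lnot (\lnot (\lnot X \lor \lnot Y) \leftrightarrow ((W \to Z) \to (\lnot Y \to \lnot (Z \to (V \land V)))))  //  (Z \lor \lnot X).
  branch 1 (add \lnot \lnot (\lnot (\lnot X \lor \lnot Y) \leftrightarrow ((W \to Z) \to (\lnot Y \to \lnot (Z \to (V \land V)))))):
    \lnot \lnot (\lnot (\lnot X \lor \lnot Y) \leftrightarrow ((W \to Z) \to (\lnot Y \to \lnot (Z \to (V \land V))))): β-rule — branch into \lnot (\lnot X \lor \lnot Y), ((W \to Z) \to (\lnot Y \to \lnot (Z \to (V \land V))))  //  \lnot \lnot (\lnot X \lor \lnot Y), \lnot ((W \to Z) \to (\lnot Y \to \lnot (Z \to (V \land V)))).
      branch 1.1 (add \lnot (\lnot X \lor \lnot Y), ((W \to Z) \to (\lnot Y \to \lnot (Z \to (V \land V))))):
        \lnot (\lnot X \lor \lnot Y): α-rule — add \lnot \lnot X, \lnot \lnot Y.
        ((W \to Z) \to (\lnot Y \to \lnot (Z \to (V \land V)))): β-rule — branch into \lnot (W \to Z)  //  (\lnot Y \to \lnot (Z \to (V \land V))).
          branch 1.1.1 (add \lnot (W \to Z)):
            \lnot (W \to Z): α-rule — add W, \lnot Z.
            ○ open, literals {W=1, X=1, Y=1, Z=0}.
          branch 1.1.2 (add (\lnot Y \to \lnot (Z \to (V \land V)))):
            (\lnot Y \to \lnot (Z \to (V \land V))): β-rule — branch into \lnot \lnot Y  //  \lnot (Z \to (V \land V)).
              branch 1.1.2.1 (add \lnot \lnot Y):
                ○ open, literals {X=1, Y=1}.
              branch 1.1.2.2 (add \lnot (Z \to (V \land V))):
                \lnot (Z \to (V \land V)): α-rule — add Z, \lnot (V \land V).
                \lnot (V \land V): β-rule — branch into \lnot V  //  \lnot V.
                  branch 1.1.2.2.1 (add \lnot V):
                    ○ open, literals {V=0, X=1, Y=1, Z=1}.
                  branch 1.1.2.2.2 (add \lnot V):
                    ○ open, literals {V=0, X=1, Y=1, Z=1}.
      branch 1.2 (add \lnot \lnot (\lnot X \lor \lnot Y), \lnot ((W \to Z) \to (\lnot Y \to \lnot (Z \to (V \land V))))):
        \lnot ((W \to Z) \to (\lnot Y \to \lnot (Z \to (V \land V)))): α-rule — add (W \to Z), \lnot (\lnot Y \to \lnot (Z \to (V \land V))).
        \lnot (\lnot Y \to \lnot (Z \to (V \land V))): α-rule — add \lnot Y, \lnot \lnot (Z \to (V \land V)).
        \lnot \lnot (\lnot X \lor \lnot Y): β-rule — branch into \lnot X  //  \lnot Y.
          branch 1.2.1 (add \lnot X):
            (W \to Z): β-rule — branch into \lnot W  //  Z.
              branch 1.2.1.1 (add \lnot W):
                \lnot \lnot (Z \to (V \land V)): β-rule — branch into \lnot Z  //  (V \land V).
                  branch 1.2.1.1.1 (add \lnot Z):
                    ○ open, literals {W=0, X=0, Y=0, Z=0}.
                  branch 1.2.1.1.2 (add (V \land V)):
                    (V \land V): α-rule — add V, V.
                    ○ open, literals {V=1, W=0, X=0, Y=0}.
              branch 1.2.1.2 (add Z):
                \lnot \lnot (Z \to (V \land V)): β-rule — branch into \lnot Z  //  (V \land V).
                  branch 1.2.1.2.1 (add \lnot Z):
                    × closes — contains both Z and \lnot Z.
                  branch 1.2.1.2.2 (add (V \land V)):
                    (V \land V): α-rule — add V, V.
                    ○ open, literals {V=1, X=0, Y=0, Z=1}.
          branch 1.2.2 (add \lnot Y):
            (W \to Z): β-rule — branch into \lnot W  //  Z.
              branch 1.2.2.1 (add \lnot W):
                \lnot \lnot (Z \to (V \land V)): β-rule — branch into \lnot Z  //  (V \land V).
                  branch 1.2.2.1.1 (add \lnot Z):
                    ○ open, literals {W=0, Y=0, Z=0}.
                  branch 1.2.2.1.2 (add (V \land V)):
                    (V \land V): α-rule — add V, V.
                    ○ open, literals {V=1, W=0, Y=0}.
              branch 1.2.2.2 (add Z):
                \lnot \lnot (Z \to (V \land V)): β-rule — branch into \lnot Z  //  (V \land V).
                  branch 1.2.2.2.1 (add \lnot Z):
                    × closes — contains both Z and \lnot Z.
                  branch 1.2.2.2.2 (add (V \land V)):
                    (V \land V): α-rule — add V, V.
                    ○ open, literals {V=1, Y=0, Z=1}.
  branch 2 (add (Z \lor \lnot X)):
    (Z \lor \lnot X): β-rule — branch into Z  //  \lnot X.
      branch 2.1 (add Z):
        ○ open, literals {Z=1}.
      branch 2.2 (add \lnot X):
        ○ open, literals {X=0}.
2 branches closed, 12 open.
Each open branch fixes some atoms; the unmentioned ones are free. Counting distinct full assignments: branch {W=1, X=1, Y=1, Z=0} (V, U) contributes 4 new; branch {X=1, Y=1} (Z, W, V, U) contributes 12 new; branch {V=0, X=1, Y=1, Z=1} (W, U) contributes 0 new; branch {V=0, X=1, Y=1, Z=1} (W, U) contributes 0 new; branch {W=0, X=0, Y=0, Z=0} (V, U) contributes 4 new; branch {V=1, W=0, X=0, Y=0} (Z, U) contributes 2 new; branch {V=1, X=0, Y=0, Z=1} (W, U) contributes 2 new; branch {W=0, Y=0, Z=0} (X, V, U) contributes 4 new; branch {V=1, W=0, Y=0} (X, Z, U) contributes 2 new; branch {V=1, Y=0, Z=1} (X, W, U) contributes 2 new; branch {Z=1} (X, Y, W, V, U) contributes 16 new; branch {X=0} (Y, Z, W, V, U) contributes 12 new. Total: 60.

60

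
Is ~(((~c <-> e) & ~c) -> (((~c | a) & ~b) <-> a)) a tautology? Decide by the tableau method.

Not valid

Assume the negation and expand:
Initial set: {~~(((~c <-> e) & ~c) -> (((~c | a) & ~b) <-> a))}.
~~(((~c <-> e) & ~c) -> (((~c | a) & ~b) <-> a)): β-rule — branch into ~((~c <-> e) & ~c)  //  (((~c | a) & ~b) <-> a).
  branch 1 (add ~((~c <-> e) & ~c)):
    ~((~c <-> e) & ~c): β-rule — branch into ~(~c <-> e)  //  ~~c.
      branch 1.1 (add ~(~c <-> e)):
        ~(~c <-> e): β-rule — branch into ~c, ~e  //  ~~c, e.
          branch 1.1.1 (add ~c, ~e):
            ○ open, literals {c=0, e=0}.
          branch 1.1.2 (add ~~c, e):
            ○ open, literals {c=1, e=1}.
      branch 1.2 (add ~~c):
        ○ open, literals {c=1}.
  branch 2 (add (((~c | a) & ~b) <-> a)):
    (((~c | a) & ~b) <-> a): β-rule — branch into ((~c | a) & ~b), a  //  ~((~c | a) & ~b), ~a.
      branch 2.1 (add ((~c | a) & ~b), a):
        ((~c | a) & ~b): α-rule — add (~c | a), ~b.
        (~c | a): β-rule — branch into ~c  //  a.
          branch 2.1.1 (add ~c):
            ○ open, literals {a=1, b=0, c=0}.
          branch 2.1.2 (add a):
            ○ open, literals {a=1, b=0}.
      branch 2.2 (add ~((~c | a) & ~b), ~a):
        ~((~c | a) & ~b): β-rule — branch into ~(~c | a)  //  ~~b.
          branch 2.2.1 (add ~(~c | a)):
            ~(~c | a): α-rule — add ~~c, ~a.
            ○ open, literals {a=0, c=1}.
          branch 2.2.2 (add ~~b):
            ○ open, literals {a=0, b=1}.
0 branches closed, 7 open.
An open branch gives a countermodel: c=0, e=0 (unmentioned atoms arbitrary); under it the original formula is false.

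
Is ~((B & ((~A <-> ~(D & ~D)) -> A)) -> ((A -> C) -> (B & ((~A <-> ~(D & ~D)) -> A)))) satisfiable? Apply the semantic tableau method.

Unsatisfiable

Initial set: {~((B & ((~A <-> ~(D & ~D)) -> A)) -> ((A -> C) -> (B & ((~A <-> ~(D & ~D)) -> A))))}.
~((B & ((~A <-> ~(D & ~D)) -> A)) -> ((A -> C) -> (B & ((~A <-> ~(D & ~D)) -> A)))): α-rule — add (B & ((~A <-> ~(D & ~D)) -> A)), ~((A -> C) -> (B & ((~A <-> ~(D & ~D)) -> A))).
(B & ((~A <-> ~(D & ~D)) -> A)): α-rule — add B, ((~A <-> ~(D & ~D)) -> A).
~((A -> C) -> (B & ((~A <-> ~(D & ~D)) -> A))): α-rule — add (A -> C), ~(B & ((~A <-> ~(D & ~D)) -> A)).
((~A <-> ~(D & ~D)) -> A): β-rule — branch into ~(~A <-> ~(D & ~D))  //  A.
  branch 1 (add ~(~A <-> ~(D & ~D))):
    (A -> C): β-rule — branch into ~A  //  C.
      branch 1.1 (add ~A):
        ~(B & ((~A <-> ~(D & ~D)) -> A)): β-rule — branch into ~B  //  ~((~A <-> ~(D & ~D)) -> A).
          branch 1.1.1 (add ~B):
            × closes — contains both B and ~B.
          branch 1.1.2 (add ~((~A <-> ~(D & ~D)) -> A)):
            ~((~A <-> ~(D & ~D)) -> A): α-rule — add (~A <-> ~(D & ~D)), ~A.
            ~(~A <-> ~(D & ~D)): β-rule — branch into ~A, ~~(D & ~D)  //  ~~A, ~(D & ~D).
              branch 1.1.2.1 (add ~A, ~~(D & ~D)):
                ~~(D & ~D): α-rule — add D, ~D.
                × closes — contains both D and ~D.
              branch 1.1.2.2 (add ~~A, ~(D & ~D)):
                × closes — contains both A and ~A.
      branch 1.2 (add C):
        ~(B & ((~A <-> ~(D & ~D)) -> A)): β-rule — branch into ~B  //  ~((~A <-> ~(D & ~D)) -> A).
          branch 1.2.1 (add ~B):
            × closes — contains both B and ~B.
          branch 1.2.2 (add ~((~A <-> ~(D & ~D)) -> A)):
            ~((~A <-> ~(D & ~D)) -> A): α-rule — add (~A <-> ~(D & ~D)), ~A.
            ~(~A <-> ~(D & ~D)): β-rule — branch into ~A, ~~(D & ~D)  //  ~~A, ~(D & ~D).
              branch 1.2.2.1 (add ~A, ~~(D & ~D)):
                ~~(D & ~D): α-rule — add D, ~D.
                × closes — contains both D and ~D.
              branch 1.2.2.2 (add ~~A, ~(D & ~D)):
                × closes — contains both A and ~A.
  branch 2 (add A):
    (A -> C): β-rule — branch into ~A  //  C.
      branch 2.1 (add ~A):
        × closes — contains both A and ~A.
      branch 2.2 (add C):
        ~(B & ((~A <-> ~(D & ~D)) -> A)): β-rule — branch into ~B  //  ~((~A <-> ~(D & ~D)) -> A).
          branch 2.2.1 (add ~B):
            × closes — contains both B and ~B.
          branch 2.2.2 (add ~((~A <-> ~(D & ~D)) -> A)):
            ~((~A <-> ~(D & ~D)) -> A): α-rule — add (~A <-> ~(D & ~D)), ~A.
            × closes — contains both A and ~A.
All 9 branches close.
Every branch closed; the formula is unsatisfiable.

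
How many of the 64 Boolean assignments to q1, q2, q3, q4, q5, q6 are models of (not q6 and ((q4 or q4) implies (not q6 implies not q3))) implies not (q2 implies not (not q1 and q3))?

Initial set: {((not q6 and ((q4 or q4) implies (not q6 implies not q3))) implies not (q2 implies not (not q1 and q3)))}.
((not q6 and ((q4 or q4) implies (not q6 implies not q3))) implies not (q2 implies not (not q1 and q3))): β-rule — branch into not (not q6 and ((q4 or q4) implies (not q6 implies not q3)))  //  not (q2 implies not (not q1 and q3)).
  branch 1 (add not (not q6 and ((q4 or q4) implies (not q6 implies not q3)))):
    not (not q6 and ((q4 or q4) implies (not q6 implies not q3))): β-rule — branch into not not q6  //  not ((q4 or q4) implies (not q6 implies not q3)).
      branch 1.1 (add not not q6):
        ○ open, literals {q6=T}.
      branch 1.2 (add not ((q4 or q4) implies (not q6 implies not q3))):
        not ((q4 or q4) implies (not q6 implies not q3)): α-rule — add (q4 or q4), not (not q6 implies not q3).
        not (not q6 implies not q3): α-rule — add not q6, not not q3.
        (q4 or q4): β-rule — branch into q4  //  q4.
          branch 1.2.1 (add q4):
            ○ open, literals {q3=T, q4=T, q6=F}.
          branch 1.2.2 (add q4):
            ○ open, literals {q3=T, q4=T, q6=F}.
  branch 2 (add not (q2 implies not (not q1 and q3))):
    not (q2 implies not (not q1 and q3)): α-rule — add q2, not not (not q1 and q3).
    not not (not q1 and q3): α-rule — add not q1, q3.
    ○ open, literals {q1=F, q2=T, q3=T}.
0 branches closed, 4 open.
Each open branch fixes some atoms; the unmentioned ones are free. Counting distinct full assignments: branch {q6=T} (q1, q2, q3, q4, q5) contributes 32 new; branch {q3=T, q4=T, q6=F} (q1, q2, q5) contributes 8 new; branch {q3=T, q4=T, q6=F} (q1, q2, q5) contributes 0 new; branch {q1=F, q2=T, q3=T} (q4, q5, q6) contributes 2 new. Total: 42.

42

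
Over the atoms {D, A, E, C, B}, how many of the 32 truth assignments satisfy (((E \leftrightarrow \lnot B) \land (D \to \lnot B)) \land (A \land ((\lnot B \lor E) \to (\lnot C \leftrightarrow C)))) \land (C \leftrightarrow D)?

Initial set: {((((E \leftrightarrow \lnot B) \land (D \to \lnot B)) \land (A \land ((\lnot B \lor E) \to (\lnot C \leftrightarrow C)))) \land (C \leftrightarrow D))}.
((((E \leftrightarrow \lnot B) \land (D \to \lnot B)) \land (A \land ((\lnot B \lor E) \to (\lnot C \leftrightarrow C)))) \land (C \leftrightarrow D)): α-rule — add (((E \leftrightarrow \lnot B) \land (D \to \lnot B)) \land (A \land ((\lnot B \lor E) \to (\lnot C \leftrightarrow C)))), (C \leftrightarrow D).
(((E \leftrightarrow \lnot B) \land (D \to \lnot B)) \land (A \land ((\lnot B \lor E) \to (\lnot C \leftrightarrow C)))): α-rule — add ((E \leftrightarrow \lnot B) \land (D \to \lnot B)), (A \land ((\lnot B \lor E) \to (\lnot C \leftrightarrow C))).
((E \leftrightarrow \lnot B) \land (D \to \lnot B)): α-rule — add (E \leftrightarrow \lnot B), (D \to \lnot B).
(A \land ((\lnot B \lor E) \to (\lnot C \leftrightarrow C))): α-rule — add A, ((\lnot B \lor E) \to (\lnot C \leftrightarrow C)).
(C \leftrightarrow D): β-rule — branch into C, D  //  \lnot C, \lnot D.
  branch 1 (add C, D):
    (E \leftrightarrow \lnot B): β-rule — branch into E, \lnot B  //  \lnot E, \lnot \lnot B.
      branch 1.1 (add E, \lnot B):
        (D \to \lnot B): β-rule — branch into \lnot D  //  \lnot B.
          branch 1.1.1 (add \lnot D):
            × closes — contains both D and \lnot D.
          branch 1.1.2 (add \lnot B):
            ((\lnot B \lor E) \to (\lnot C \leftrightarrow C)): β-rule — branch into \lnot (\lnot B \lor E)  //  (\lnot C \leftrightarrow C).
              branch 1.1.2.1 (add \lnot (\lnot B \lor E)):
                \lnot (\lnot B \lor E): α-rule — add \lnot \lnot B, \lnot E.
                × closes — contains both B and \lnot B.
              branch 1.1.2.2 (add (\lnot C \leftrightarrow C)):
                (\lnot C \leftrightarrow C): β-rule — branch into \lnot C, C  //  \lnot \lnot C, \lnot C.
                  branch 1.1.2.2.1 (add \lnot C, C):
                    × closes — contains both C and \lnot C.
                  branch 1.1.2.2.2 (add \lnot \lnot C, \lnot C):
                    × closes — contains both C and \lnot C.
      branch 1.2 (add \lnot E, \lnot \lnot B):
        (D \to \lnot B): β-rule — branch into \lnot D  //  \lnot B.
          branch 1.2.1 (add \lnot D):
            × closes — contains both D and \lnot D.
          branch 1.2.2 (add \lnot B):
            × closes — contains both B and \lnot B.
  branch 2 (add \lnot C, \lnot D):
    (E \leftrightarrow \lnot B): β-rule — branch into E, \lnot B  //  \lnot E, \lnot \lnot B.
      branch 2.1 (add E, \lnot B):
        (D \to \lnot B): β-rule — branch into \lnot D  //  \lnot B.
          branch 2.1.1 (add \lnot D):
            ((\lnot B \lor E) \to (\lnot C \leftrightarrow C)): β-rule — branch into \lnot (\lnot B \lor E)  //  (\lnot C \leftrightarrow C).
              branch 2.1.1.1 (add \lnot (\lnot B \lor E)):
                \lnot (\lnot B \lor E): α-rule — add \lnot \lnot B, \lnot E.
                × closes — contains both B and \lnot B.
              branch 2.1.1.2 (add (\lnot C \leftrightarrow C)):
                (\lnot C \leftrightarrow C): β-rule — branch into \lnot C, C  //  \lnot \lnot C, \lnot C.
                  branch 2.1.1.2.1 (add \lnot C, C):
                    × closes — contains both C and \lnot C.
                  branch 2.1.1.2.2 (add \lnot \lnot C, \lnot C):
                    × closes — contains both C and \lnot C.
          branch 2.1.2 (add \lnot B):
            ((\lnot B \lor E) \to (\lnot C \leftrightarrow C)): β-rule — branch into \lnot (\lnot B \lor E)  //  (\lnot C \leftrightarrow C).
              branch 2.1.2.1 (add \lnot (\lnot B \lor E)):
                \lnot (\lnot B \lor E): α-rule — add \lnot \lnot B, \lnot E.
                × closes — contains both B and \lnot B.
              branch 2.1.2.2 (add (\lnot C \leftrightarrow C)):
                (\lnot C \leftrightarrow C): β-rule — branch into \lnot C, C  //  \lnot \lnot C, \lnot C.
                  branch 2.1.2.2.1 (add \lnot C, C):
                    × closes — contains both C and \lnot C.
                  branch 2.1.2.2.2 (add \lnot \lnot C, \lnot C):
                    × closes — contains both C and \lnot C.
      branch 2.2 (add \lnot E, \lnot \lnot B):
        (D \to \lnot B): β-rule — branch into \lnot D  //  \lnot B.
          branch 2.2.1 (add \lnot D):
            ((\lnot B \lor E) \to (\lnot C \leftrightarrow C)): β-rule — branch into \lnot (\lnot B \lor E)  //  (\lnot C \leftrightarrow C).
              branch 2.2.1.1 (add \lnot (\lnot B \lor E)):
                \lnot (\lnot B \lor E): α-rule — add \lnot \lnot B, \lnot E.
                ○ open, literals {A=1, B=1, C=0, D=0, E=0}.
              branch 2.2.1.2 (add (\lnot C \leftrightarrow C)):
                (\lnot C \leftrightarrow C): β-rule — branch into \lnot C, C  //  \lnot \lnot C, \lnot C.
                  branch 2.2.1.2.1 (add \lnot C, C):
                    × closes — contains both C and \lnot C.
                  branch 2.2.1.2.2 (add \lnot \lnot C, \lnot C):
                    × closes — contains both C and \lnot C.
          branch 2.2.2 (add \lnot B):
            × closes — contains both B and \lnot B.
15 branches closed, 1 open.
Each open branch fixes some atoms; the unmentioned ones are free. Counting distinct full assignments: branch {A=1, B=1, C=0, D=0, E=0} (none free) contributes 1 new. Total: 1.

1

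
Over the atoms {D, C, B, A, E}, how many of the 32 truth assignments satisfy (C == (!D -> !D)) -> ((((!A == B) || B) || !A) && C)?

Initial set: {T ((C == (!D -> !D)) -> ((((!A == B) || B) || !A) && C))}.
T ((C == (!D -> !D)) -> ((((!A == B) || B) || !A) && C)): β-rule — branch into F (C == (!D -> !D))  //  T ((((!A == B) || B) || !A) && C).
  branch 1 (add F (C == (!D -> !D))):
    F (C == (!D -> !D)): β-rule — branch into T C, F (!D -> !D)  //  F C, T (!D -> !D).
      branch 1.1 (add T C, F (!D -> !D)):
        F (!D -> !D): α-rule — add T !D, F !D.
        × closes — contains both D and !D.
      branch 1.2 (add F C, T (!D -> !D)):
        T (!D -> !D): β-rule — branch into F !D  //  T !D.
          branch 1.2.1 (add F !D):
            ○ open, literals {C=false, D=true}.
          branch 1.2.2 (add T !D):
            ○ open, literals {C=false, D=false}.
  branch 2 (add T ((((!A == B) || B) || !A) && C)):
    T ((((!A == B) || B) || !A) && C): α-rule — add T (((!A == B) || B) || !A), T C.
    T (((!A == B) || B) || !A): β-rule — branch into T ((!A == B) || B)  //  T !A.
      branch 2.1 (add T ((!A == B) || B)):
        T ((!A == B) || B): β-rule — branch into T (!A == B)  //  T B.
          branch 2.1.1 (add T (!A == B)):
            T (!A == B): β-rule — branch into T !A, T B  //  F !A, F B.
              branch 2.1.1.1 (add T !A, T B):
                ○ open, literals {A=false, B=true, C=true}.
              branch 2.1.1.2 (add F !A, F B):
                ○ open, literals {A=true, B=false, C=true}.
          branch 2.1.2 (add T B):
            ○ open, literals {B=true, C=true}.
      branch 2.2 (add T !A):
        ○ open, literals {A=false, C=true}.
1 branch closed, 6 open.
Each open branch fixes some atoms; the unmentioned ones are free. Counting distinct full assignments: branch {C=false, D=true} (B, A, E) contributes 8 new; branch {C=false, D=false} (B, A, E) contributes 8 new; branch {A=false, B=true, C=true} (D, E) contributes 4 new; branch {A=true, B=false, C=true} (D, E) contributes 4 new; branch {B=true, C=true} (D, A, E) contributes 4 new; branch {A=false, C=true} (D, B, E) contributes 4 new. Total: 32.

32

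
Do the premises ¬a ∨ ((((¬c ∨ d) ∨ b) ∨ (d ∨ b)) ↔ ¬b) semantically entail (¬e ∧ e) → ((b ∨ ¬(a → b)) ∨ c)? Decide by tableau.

Initial set: {(¬a ∨ ((((¬c ∨ d) ∨ b) ∨ (d ∨ b)) ↔ ¬b)); ¬((¬e ∧ e) → ((b ∨ ¬(a → b)) ∨ c))}.
¬((¬e ∧ e) → ((b ∨ ¬(a → b)) ∨ c)): α-rule — add (¬e ∧ e), ¬((b ∨ ¬(a → b)) ∨ c).
(¬e ∧ e): α-rule — add ¬e, e.
× closes — contains both e and ¬e.
All 1 branch closes.
Every branch closed, so the premises entail the conclusion.

Yes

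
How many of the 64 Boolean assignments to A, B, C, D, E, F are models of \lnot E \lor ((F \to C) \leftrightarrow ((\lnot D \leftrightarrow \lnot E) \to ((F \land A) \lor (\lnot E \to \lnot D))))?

Initial set: {(\lnot E \lor ((F \to C) \leftrightarrow ((\lnot D \leftrightarrow \lnot E) \to ((F \land A) \lor (\lnot E \to \lnot D)))))}.
(\lnot E \lor ((F \to C) \leftrightarrow ((\lnot D \leftrightarrow \lnot E) \to ((F \land A) \lor (\lnot E \to \lnot D))))): β-rule — branch into \lnot E  //  ((F \to C) \leftrightarrow ((\lnot D \leftrightarrow \lnot E) \to ((F \land A) \lor (\lnot E \to \lnot D)))).
  branch 1 (add \lnot E):
    ○ open, literals {E=F}.
  branch 2 (add ((F \to C) \leftrightarrow ((\lnot D \leftrightarrow \lnot E) \to ((F \land A) \lor (\lnot E \to \lnot D))))):
    ((F \to C) \leftrightarrow ((\lnot D \leftrightarrow \lnot E) \to ((F \land A) \lor (\lnot E \to \lnot D)))): β-rule — branch into (F \to C), ((\lnot D \leftrightarrow \lnot E) \to ((F \land A) \lor (\lnot E \to \lnot D)))  //  \lnot (F \to C), \lnot ((\lnot D \leftrightarrow \lnot E) \to ((F \land A) \lor (\lnot E \to \lnot D))).
      branch 2.1 (add (F \to C), ((\lnot D \leftrightarrow \lnot E) \to ((F \land A) \lor (\lnot E \to \lnot D)))):
        (F \to C): β-rule — branch into \lnot F  //  C.
          branch 2.1.1 (add \lnot F):
            ((\lnot D \leftrightarrow \lnot E) \to ((F \land A) \lor (\lnot E \to \lnot D))): β-rule — branch into \lnot (\lnot D \leftrightarrow \lnot E)  //  ((F \land A) \lor (\lnot E \to \lnot D)).
              branch 2.1.1.1 (add \lnot (\lnot D \leftrightarrow \lnot E)):
                \lnot (\lnot D \leftrightarrow \lnot E): β-rule — branch into \lnot D, \lnot \lnot E  //  \lnot \lnot D, \lnot E.
                  branch 2.1.1.1.1 (add \lnot D, \lnot \lnot E):
                    ○ open, literals {D=F, E=T, F=F}.
                  branch 2.1.1.1.2 (add \lnot \lnot D, \lnot E):
                    ○ open, literals {D=T, E=F, F=F}.
              branch 2.1.1.2 (add ((F \land A) \lor (\lnot E \to \lnot D))):
                ((F \land A) \lor (\lnot E \to \lnot D)): β-rule — branch into (F \land A)  //  (\lnot E \to \lnot D).
                  branch 2.1.1.2.1 (add (F \land A)):
                    (F \land A): α-rule — add F, A.
                    × closes — contains both F and \lnot F.
                  branch 2.1.1.2.2 (add (\lnot E \to \lnot D)):
                    (\lnot E \to \lnot D): β-rule — branch into \lnot \lnot E  //  \lnot D.
                      branch 2.1.1.2.2.1 (add \lnot \lnot E):
                        ○ open, literals {E=T, F=F}.
                      branch 2.1.1.2.2.2 (add \lnot D):
                        ○ open, literals {D=F, F=F}.
          branch 2.1.2 (add C):
            ((\lnot D \leftrightarrow \lnot E) \to ((F \land A) \lor (\lnot E \to \lnot D))): β-rule — branch into \lnot (\lnot D \leftrightarrow \lnot E)  //  ((F \land A) \lor (\lnot E \to \lnot D)).
              branch 2.1.2.1 (add \lnot (\lnot D \leftrightarrow \lnot E)):
                \lnot (\lnot D \leftrightarrow \lnot E): β-rule — branch into \lnot D, \lnot \lnot E  //  \lnot \lnot D, \lnot E.
                  branch 2.1.2.1.1 (add \lnot D, \lnot \lnot E):
                    ○ open, literals {C=T, D=F, E=T}.
                  branch 2.1.2.1.2 (add \lnot \lnot D, \lnot E):
                    ○ open, literals {C=T, D=T, E=F}.
              branch 2.1.2.2 (add ((F \land A) \lor (\lnot E \to \lnot D))):
                ((F \land A) \lor (\lnot E \to \lnot D)): β-rule — branch into (F \land A)  //  (\lnot E \to \lnot D).
                  branch 2.1.2.2.1 (add (F \land A)):
                    (F \land A): α-rule — add F, A.
                    ○ open, literals {A=T, C=T, F=T}.
                  branch 2.1.2.2.2 (add (\lnot E \to \lnot D)):
                    (\lnot E \to \lnot D): β-rule — branch into \lnot \lnot E  //  \lnot D.
                      branch 2.1.2.2.2.1 (add \lnot \lnot E):
                        ○ open, literals {C=T, E=T}.
                      branch 2.1.2.2.2.2 (add \lnot D):
                        ○ open, literals {C=T, D=F}.
      branch 2.2 (add \lnot (F \to C), \lnot ((\lnot D \leftrightarrow \lnot E) \to ((F \land A) \lor (\lnot E \to \lnot D)))):
        \lnot (F \to C): α-rule — add F, \lnot C.
        \lnot ((\lnot D \leftrightarrow \lnot E) \to ((F \land A) \lor (\lnot E \to \lnot D))): α-rule — add (\lnot D \leftrightarrow \lnot E), \lnot ((F \land A) \lor (\lnot E \to \lnot D)).
        \lnot ((F \land A) \lor (\lnot E \to \lnot D)): α-rule — add \lnot (F \land A), \lnot (\lnot E \to \lnot D).
        \lnot (\lnot E \to \lnot D): α-rule — add \lnot E, \lnot \lnot D.
        (\lnot D \leftrightarrow \lnot E): β-rule — branch into \lnot D, \lnot E  //  \lnot \lnot D, \lnot \lnot E.
          branch 2.2.1 (add \lnot D, \lnot E):
            × closes — contains both D and \lnot D.
          branch 2.2.2 (add \lnot \lnot D, \lnot \lnot E):
            × closes — contains both E and \lnot E.
3 branches closed, 10 open.
Each open branch fixes some atoms; the unmentioned ones are free. Counting distinct full assignments: branch {E=F} (A, B, C, D, F) contributes 32 new; branch {D=F, E=T, F=F} (A, B, C) contributes 8 new; branch {D=T, E=F, F=F} (A, B, C) contributes 0 new; branch {E=T, F=F} (A, B, C, D) contributes 8 new; branch {D=F, F=F} (A, B, C, E) contributes 0 new; branch {C=T, D=F, E=T} (A, B, F) contributes 4 new; branch {C=T, D=T, E=F} (A, B, F) contributes 0 new; branch {A=T, C=T, F=T} (B, D, E) contributes 2 new; branch {C=T, E=T} (A, B, D, F) contributes 2 new; branch {C=T, D=F} (A, B, E, F) contributes 0 new. Total: 56.

56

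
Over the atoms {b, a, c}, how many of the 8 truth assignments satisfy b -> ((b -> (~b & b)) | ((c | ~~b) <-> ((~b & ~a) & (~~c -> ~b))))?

4

Initial set: {(b -> ((b -> (~b & b)) | ((c | ~~b) <-> ((~b & ~a) & (~~c -> ~b)))))}.
(b -> ((b -> (~b & b)) | ((c | ~~b) <-> ((~b & ~a) & (~~c -> ~b))))): β-rule — branch into ~b  //  ((b -> (~b & b)) | ((c | ~~b) <-> ((~b & ~a) & (~~c -> ~b)))).
  branch 1 (add ~b):
    ○ open, literals {b=F}.
  branch 2 (add ((b -> (~b & b)) | ((c | ~~b) <-> ((~b & ~a) & (~~c -> ~b))))):
    ((b -> (~b & b)) | ((c | ~~b) <-> ((~b & ~a) & (~~c -> ~b)))): β-rule — branch into (b -> (~b & b))  //  ((c | ~~b) <-> ((~b & ~a) & (~~c -> ~b))).
      branch 2.1 (add (b -> (~b & b))):
        (b -> (~b & b)): β-rule — branch into ~b  //  (~b & b).
          branch 2.1.1 (add ~b):
            ○ open, literals {b=F}.
          branch 2.1.2 (add (~b & b)):
            (~b & b): α-rule — add ~b, b.
            × closes — contains both b and ~b.
      branch 2.2 (add ((c | ~~b) <-> ((~b & ~a) & (~~c -> ~b)))):
        ((c | ~~b) <-> ((~b & ~a) & (~~c -> ~b))): β-rule — branch into (c | ~~b), ((~b & ~a) & (~~c -> ~b))  //  ~(c | ~~b), ~((~b & ~a) & (~~c -> ~b)).
          branch 2.2.1 (add (c | ~~b), ((~b & ~a) & (~~c -> ~b))):
            ((~b & ~a) & (~~c -> ~b)): α-rule — add (~b & ~a), (~~c -> ~b).
            (~b & ~a): α-rule — add ~b, ~a.
            (c | ~~b): β-rule — branch into c  //  ~~b.
              branch 2.2.1.1 (add c):
                (~~c -> ~b): β-rule — branch into ~~~c  //  ~b.
                  branch 2.2.1.1.1 (add ~~~c):
                    ~~~c: drop double negation, giving ~c.
                    × closes — contains both c and ~c.
                  branch 2.2.1.1.2 (add ~b):
                    ○ open, literals {a=F, b=F, c=T}.
              branch 2.2.1.2 (add ~~b):
                ~~b: drop double negation, giving b.
                × closes — contains both b and ~b.
          branch 2.2.2 (add ~(c | ~~b), ~((~b & ~a) & (~~c -> ~b))):
            ~(c | ~~b): α-rule — add ~c, ~~~b.
            ~~~b: drop double negation, giving ~b.
            ~((~b & ~a) & (~~c -> ~b)): β-rule — branch into ~(~b & ~a)  //  ~(~~c -> ~b).
              branch 2.2.2.1 (add ~(~b & ~a)):
                ~(~b & ~a): β-rule — branch into ~~b  //  ~~a.
                  branch 2.2.2.1.1 (add ~~b):
                    × closes — contains both b and ~b.
                  branch 2.2.2.1.2 (add ~~a):
                    ○ open, literals {a=T, b=F, c=F}.
              branch 2.2.2.2 (add ~(~~c -> ~b)):
                ~(~~c -> ~b): α-rule — add ~~c, ~~b.
                × closes — contains both b and ~b.
5 branches closed, 4 open.
Each open branch fixes some atoms; the unmentioned ones are free. Counting distinct full assignments: branch {b=F} (a, c) contributes 4 new; branch {b=F} (a, c) contributes 0 new; branch {a=F, b=F, c=T} (none free) contributes 0 new; branch {a=T, b=F, c=F} (none free) contributes 0 new. Total: 4.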